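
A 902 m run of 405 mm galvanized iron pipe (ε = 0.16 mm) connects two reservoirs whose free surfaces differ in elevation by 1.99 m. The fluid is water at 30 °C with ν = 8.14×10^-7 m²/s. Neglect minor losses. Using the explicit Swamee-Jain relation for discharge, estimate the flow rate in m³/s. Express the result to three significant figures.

Q ≈ 0.131 m³/s

Swamee-Jain (Type II): Q = -0.965·√(gD⁵h_f/L)·ln[ε/(3.7D) + √(3.17ν²L/(gD³h_f))]
√(gD⁵h_f/L) = √(9.81·0.405⁵·1.99/902) = 0.01536
ε/(3.7D) = 1.07×10^-4; √(3.17ν²L/(gD³h_f)) = 3.82×10^-5
Q = -0.965·0.01536·ln(1.450×10^-4) = 0.1310 m³/s
Check: V = 1.02 m/s, Re = 5.06×10^5, f = 0.01707, h_f = 2.00 m ≈ 1.99 m ✓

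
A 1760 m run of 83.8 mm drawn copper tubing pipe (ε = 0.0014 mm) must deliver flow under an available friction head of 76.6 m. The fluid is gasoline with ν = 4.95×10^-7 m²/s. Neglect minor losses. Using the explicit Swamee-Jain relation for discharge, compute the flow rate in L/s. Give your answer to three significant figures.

Swamee-Jain (Type II): Q = -0.965·√(gD⁵h_f/L)·ln[ε/(3.7D) + √(3.17ν²L/(gD³h_f))]
√(gD⁵h_f/L) = √(9.81·0.0838⁵·76.6/1760) = 0.001328
ε/(3.7D) = 4.52×10^-6; √(3.17ν²L/(gD³h_f)) = 5.56×10^-5
Q = -0.965·0.001328·ln(6.012×10^-5) = 0.01246 m³/s
Check: V = 2.26 m/s, Re = 3.82×10^5, f = 0.01397, h_f = 76.3 m ≈ 76.6 m ✓

Q ≈ 12.5 L/s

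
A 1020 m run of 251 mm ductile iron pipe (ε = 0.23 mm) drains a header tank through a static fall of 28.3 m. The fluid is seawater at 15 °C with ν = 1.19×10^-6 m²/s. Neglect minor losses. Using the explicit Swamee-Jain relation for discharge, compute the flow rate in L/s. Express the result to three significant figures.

Swamee-Jain (Type II): Q = -0.965·√(gD⁵h_f/L)·ln[ε/(3.7D) + √(3.17ν²L/(gD³h_f))]
√(gD⁵h_f/L) = √(9.81·0.251⁵·28.3/1020) = 0.01647
ε/(3.7D) = 2.48×10^-4; √(3.17ν²L/(gD³h_f)) = 3.23×10^-5
Q = -0.965·0.01647·ln(2.800×10^-4) = 0.1300 m³/s
Check: V = 2.63 m/s, Re = 5.54×10^5, f = 0.01992, h_f = 28.5 m ≈ 28.3 m ✓

Q ≈ 130 L/s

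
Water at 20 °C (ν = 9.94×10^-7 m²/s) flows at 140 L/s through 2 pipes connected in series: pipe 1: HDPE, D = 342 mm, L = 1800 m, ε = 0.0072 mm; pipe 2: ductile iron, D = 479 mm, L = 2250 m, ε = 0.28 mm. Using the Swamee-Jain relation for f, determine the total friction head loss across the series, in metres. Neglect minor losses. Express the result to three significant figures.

H ≈ 11.0 m

Pipe 1: V = 1.524 m/s, Re = 5.24×10^5, ε/D = 2.11×10^-5, f = 0.01332, h_1 = f(L/D)V²/2g = 8.300 m
Pipe 2: V = 0.7769 m/s, Re = 3.74×10^5, ε/D = 5.85×10^-4, f = 0.01855, h_2 = f(L/D)V²/2g = 2.681 m
Series → Q common, losses add: H = Σh = 10.98 m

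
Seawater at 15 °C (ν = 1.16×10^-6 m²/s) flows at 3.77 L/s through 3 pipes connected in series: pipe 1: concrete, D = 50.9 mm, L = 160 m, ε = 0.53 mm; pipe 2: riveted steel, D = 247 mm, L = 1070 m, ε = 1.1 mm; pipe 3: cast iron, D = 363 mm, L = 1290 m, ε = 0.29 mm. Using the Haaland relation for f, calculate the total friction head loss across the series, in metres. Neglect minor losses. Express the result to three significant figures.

Pipe 1: V = 1.853 m/s, Re = 8.13×10^4, ε/D = 0.0104, f = 0.03917, h_1 = f(L/D)V²/2g = 21.54 m
Pipe 2: V = 0.07868 m/s, Re = 1.68×10^4, ε/D = 0.00445, f = 0.03416, h_2 = f(L/D)V²/2g = 0.04669 m
Pipe 3: V = 0.03643 m/s, Re = 1.14×10^4, ε/D = 7.99×10^-4, f = 0.03089, h_3 = f(L/D)V²/2g = 0.007426 m
Series → Q common, losses add: H = Σh = 21.60 m

H ≈ 21.6 m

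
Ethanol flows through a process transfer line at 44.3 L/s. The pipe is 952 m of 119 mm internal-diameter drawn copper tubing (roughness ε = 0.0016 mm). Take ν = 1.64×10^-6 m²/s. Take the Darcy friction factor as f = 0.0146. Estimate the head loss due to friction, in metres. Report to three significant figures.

V = 4Q/(πD²) = 4·0.0443/(π·0.119²) = 3.983 m/s
h_f = f(L/D)V²/(2g) = 0.01460·(952/0.119)·3.983²/(2·9.81) = 94.45 m

h_f ≈ 94.4 m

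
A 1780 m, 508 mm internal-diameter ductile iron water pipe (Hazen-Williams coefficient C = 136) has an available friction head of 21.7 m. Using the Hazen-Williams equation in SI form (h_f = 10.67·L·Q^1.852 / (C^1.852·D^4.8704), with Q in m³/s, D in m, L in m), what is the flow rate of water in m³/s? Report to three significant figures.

Q ≈ 0.591 m³/s

Rearranging: Q = [h_f·C^1.852·D^4.8704 / (10.67·L)]^(1/1.852)
Q = [21.7·136^1.852·0.508^4.8704 / (10.67·1780)]^0.540 = 0.5907 m³/s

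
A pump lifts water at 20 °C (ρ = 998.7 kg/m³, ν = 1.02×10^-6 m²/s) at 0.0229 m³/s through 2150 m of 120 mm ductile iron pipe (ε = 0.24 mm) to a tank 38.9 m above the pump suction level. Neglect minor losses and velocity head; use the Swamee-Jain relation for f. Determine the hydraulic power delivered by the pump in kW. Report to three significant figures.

P_hyd ≈ 29.2 kW

V = 4Q/(πD²) = 2.025 m/s; Re = 2.38×10^5; ε/D = 0.00200; f = 0.02434
h_f = f(L/D)V²/2g = 91.12 m
Total head H = z + h_f = 38.9 + 91.12 = 130.0 m
P_hyd = ρgQH = 998.7·9.81·0.0229·130.0 = 29.17 kW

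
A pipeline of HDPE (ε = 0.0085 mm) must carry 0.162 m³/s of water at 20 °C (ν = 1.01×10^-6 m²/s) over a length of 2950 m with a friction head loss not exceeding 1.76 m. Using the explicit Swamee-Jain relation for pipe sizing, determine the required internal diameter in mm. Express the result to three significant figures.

D ≈ 559 mm

Swamee-Jain (Type III): D = 0.66·[ε^1.25·(LQ²/(gh_f))^4.75 + ν·Q^9.4·(L/(gh_f))^5.2]^0.04
LQ²/(gh_f) = 4.484; L/(gh_f) = 170.9
Term 1 = ε^1.25·(…)^4.75 = 5.72×10^-4; Term 2 = ν·Q^9.4·(…)^5.2 = 0.0153
D = 0.66·(5.72×10^-4 + 0.0153)^0.04 = 0.5591 m = 559 mm
Check: V = 0.660 m/s, Re = 3.65×10^5, f = 0.01406, h_f = 1.65 m ≈ 1.76 m ✓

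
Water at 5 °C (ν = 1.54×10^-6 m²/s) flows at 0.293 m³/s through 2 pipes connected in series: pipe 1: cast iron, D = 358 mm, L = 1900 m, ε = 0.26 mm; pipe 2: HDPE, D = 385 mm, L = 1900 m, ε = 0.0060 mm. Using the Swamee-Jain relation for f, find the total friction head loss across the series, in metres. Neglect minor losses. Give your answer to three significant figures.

Pipe 1: V = 2.911 m/s, Re = 6.77×10^5, ε/D = 7.26×10^-4, f = 0.01886, h_1 = f(L/D)V²/2g = 43.23 m
Pipe 2: V = 2.517 m/s, Re = 6.29×10^5, ε/D = 1.56×10^-5, f = 0.01285, h_2 = f(L/D)V²/2g = 20.48 m
Series → Q common, losses add: H = Σh = 63.71 m

H ≈ 63.7 m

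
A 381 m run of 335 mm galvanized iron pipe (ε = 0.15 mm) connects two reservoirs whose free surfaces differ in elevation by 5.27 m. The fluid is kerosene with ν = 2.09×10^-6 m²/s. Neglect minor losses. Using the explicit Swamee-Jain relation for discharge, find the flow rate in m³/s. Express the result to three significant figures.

Q ≈ 0.200 m³/s

Swamee-Jain (Type II): Q = -0.965·√(gD⁵h_f/L)·ln[ε/(3.7D) + √(3.17ν²L/(gD³h_f))]
√(gD⁵h_f/L) = √(9.81·0.335⁵·5.27/381) = 0.02393
ε/(3.7D) = 1.21×10^-4; √(3.17ν²L/(gD³h_f)) = 5.21×10^-5
Q = -0.965·0.02393·ln(1.731×10^-4) = 0.2000 m³/s
Check: V = 2.27 m/s, Re = 3.64×10^5, f = 0.01778, h_f = 5.31 m ≈ 5.27 m ✓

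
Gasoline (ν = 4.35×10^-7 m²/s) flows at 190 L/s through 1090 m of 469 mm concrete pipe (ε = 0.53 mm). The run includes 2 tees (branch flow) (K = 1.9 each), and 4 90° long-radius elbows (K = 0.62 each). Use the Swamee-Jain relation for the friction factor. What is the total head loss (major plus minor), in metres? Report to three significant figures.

V = 4Q/(πD²) = 1.100 m/s; V²/2g = 0.06165 m
Re = 1.19×10^6, ε/D = 0.00113 → f = 0.02055 (Swamee-Jain)
Major: h_f = f(L/D)·V²/2g = 0.02055·2324·0.06165 = 2.944 m
Minor: ΣK = 6.28; h_m = ΣK·V²/2g = 0.3872 m
Total H_L = 2.944 + 0.3872 = 3.331 m

H_L ≈ 3.33 m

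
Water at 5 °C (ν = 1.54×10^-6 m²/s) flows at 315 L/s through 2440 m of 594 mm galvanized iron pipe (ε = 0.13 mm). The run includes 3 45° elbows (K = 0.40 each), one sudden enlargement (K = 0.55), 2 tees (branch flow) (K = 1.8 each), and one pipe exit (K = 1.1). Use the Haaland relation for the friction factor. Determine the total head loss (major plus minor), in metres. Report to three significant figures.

H_L ≈ 4.65 m

V = 4Q/(πD²) = 1.137 m/s; V²/2g = 0.06586 m
Re = 4.38×10^5, ε/D = 2.19×10^-4 → f = 0.01563 (Haaland)
Major: h_f = f(L/D)·V²/2g = 0.01563·4108·0.06586 = 4.228 m
Minor: ΣK = 6.45; h_m = ΣK·V²/2g = 0.4248 m
Total H_L = 4.228 + 0.4248 = 4.653 m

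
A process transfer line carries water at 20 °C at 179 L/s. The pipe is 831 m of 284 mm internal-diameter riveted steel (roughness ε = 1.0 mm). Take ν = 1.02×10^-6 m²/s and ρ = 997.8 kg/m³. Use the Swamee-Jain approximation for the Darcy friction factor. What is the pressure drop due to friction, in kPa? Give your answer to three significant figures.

V = 4Q/(πD²) = 4·0.179/(π·0.284²) = 2.826 m/s
Re = VD/ν = 2.826·0.284/1.02×10^-6 = 7.87×10^5 → turbulent
ε/D = 1.0/284 = 0.00352
Swamee-Jain: f = 0.02762
h_f = f(L/D)V²/(2g) = 0.02762·(831/0.284)·2.826²/(2·9.81) = 32.89 m
Δp = ρg·h_f = 997.8·9.81·32.89 = 321.9 kPa

Δp ≈ 322 kPa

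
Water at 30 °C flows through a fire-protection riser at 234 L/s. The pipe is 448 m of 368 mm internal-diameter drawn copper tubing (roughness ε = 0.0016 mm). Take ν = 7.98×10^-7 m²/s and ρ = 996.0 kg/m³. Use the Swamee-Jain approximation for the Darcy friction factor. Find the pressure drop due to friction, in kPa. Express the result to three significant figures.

V = 4Q/(πD²) = 4·0.234/(π·0.368²) = 2.200 m/s
Re = VD/ν = 2.200·0.368/7.98×10^-7 = 1.01×10^6 → turbulent
ε/D = 0.0016/368 = 4.35×10^-6
Swamee-Jain: f = 0.01169
h_f = f(L/D)V²/(2g) = 0.01169·(448/0.368)·2.200²/(2·9.81) = 3.510 m
Δp = ρg·h_f = 996.0·9.81·3.510 = 34.30 kPa

Δp ≈ 34.3 kPa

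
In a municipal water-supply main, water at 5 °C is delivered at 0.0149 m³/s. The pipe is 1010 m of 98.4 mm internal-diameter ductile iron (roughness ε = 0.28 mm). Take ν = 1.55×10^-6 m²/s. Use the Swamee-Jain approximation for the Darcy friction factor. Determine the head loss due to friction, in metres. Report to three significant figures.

h_f ≈ 54.4 m

V = 4Q/(πD²) = 4·0.0149/(π·0.0984²) = 1.959 m/s
Re = VD/ν = 1.959·0.0984/1.55×10^-6 = 1.24×10^5 → turbulent
ε/D = 0.28/98.4 = 0.00285
Swamee-Jain: f = 0.02710
h_f = f(L/D)V²/(2g) = 0.02710·(1010/0.0984)·1.959²/(2·9.81) = 54.43 m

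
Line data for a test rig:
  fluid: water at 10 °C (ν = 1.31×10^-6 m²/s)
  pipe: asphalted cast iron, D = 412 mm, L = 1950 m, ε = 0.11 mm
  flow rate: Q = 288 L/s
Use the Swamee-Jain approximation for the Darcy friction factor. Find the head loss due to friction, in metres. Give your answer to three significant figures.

h_f ≈ 17.8 m

V = 4Q/(πD²) = 4·0.288/(π·0.412²) = 2.160 m/s
Re = VD/ν = 2.160·0.412/1.31×10^-6 = 6.79×10^5 → turbulent
ε/D = 0.11/412 = 2.67×10^-4
Swamee-Jain: f = 0.01578
h_f = f(L/D)V²/(2g) = 0.01578·(1950/0.412)·2.160²/(2·9.81) = 17.76 m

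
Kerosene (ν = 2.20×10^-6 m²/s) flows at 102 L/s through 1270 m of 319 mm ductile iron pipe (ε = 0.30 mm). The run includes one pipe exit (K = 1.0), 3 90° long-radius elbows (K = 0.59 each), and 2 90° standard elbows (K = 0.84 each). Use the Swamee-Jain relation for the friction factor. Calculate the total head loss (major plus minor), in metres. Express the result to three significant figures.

H_L ≈ 7.33 m

V = 4Q/(πD²) = 1.276 m/s; V²/2g = 0.08302 m
Re = 1.85×10^5, ε/D = 9.40×10^-4 → f = 0.02106 (Swamee-Jain)
Major: h_f = f(L/D)·V²/2g = 0.02106·3981·0.08302 = 6.960 m
Minor: ΣK = 4.45; h_m = ΣK·V²/2g = 0.3694 m
Total H_L = 6.960 + 0.3694 = 7.329 m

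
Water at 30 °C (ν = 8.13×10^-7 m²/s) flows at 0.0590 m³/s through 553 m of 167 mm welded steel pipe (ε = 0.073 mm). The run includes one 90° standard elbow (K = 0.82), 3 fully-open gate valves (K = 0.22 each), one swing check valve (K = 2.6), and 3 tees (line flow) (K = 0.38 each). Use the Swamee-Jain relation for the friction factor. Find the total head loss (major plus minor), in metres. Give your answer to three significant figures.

V = 4Q/(πD²) = 2.694 m/s; V²/2g = 0.3698 m
Re = 5.53×10^5, ε/D = 4.37×10^-4 → f = 0.01728 (Swamee-Jain)
Major: h_f = f(L/D)·V²/2g = 0.01728·3311·0.3698 = 21.16 m
Minor: ΣK = 5.22; h_m = ΣK·V²/2g = 1.930 m
Total H_L = 21.16 + 1.930 = 23.09 m

H_L ≈ 23.1 m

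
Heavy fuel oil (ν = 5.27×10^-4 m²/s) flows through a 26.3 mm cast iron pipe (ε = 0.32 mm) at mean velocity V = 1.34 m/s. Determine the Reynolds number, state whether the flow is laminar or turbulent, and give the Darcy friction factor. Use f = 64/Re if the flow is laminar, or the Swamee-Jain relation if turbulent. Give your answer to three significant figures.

Re ≈ 66.9; laminar; f = 64/Re ≈ 0.957

Re = VD/ν = 1.340·0.0263/5.27×10^-4 = 66.9
Re < 2300 → laminar → f = 64/Re = 0.9570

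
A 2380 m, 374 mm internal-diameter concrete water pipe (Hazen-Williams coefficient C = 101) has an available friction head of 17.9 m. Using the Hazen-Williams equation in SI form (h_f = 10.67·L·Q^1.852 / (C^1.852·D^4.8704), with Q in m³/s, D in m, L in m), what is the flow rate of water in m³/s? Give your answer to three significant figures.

Q ≈ 0.151 m³/s

Rearranging: Q = [h_f·C^1.852·D^4.8704 / (10.67·L)]^(1/1.852)
Q = [17.9·101^1.852·0.374^4.8704 / (10.67·2380)]^0.540 = 0.1511 m³/s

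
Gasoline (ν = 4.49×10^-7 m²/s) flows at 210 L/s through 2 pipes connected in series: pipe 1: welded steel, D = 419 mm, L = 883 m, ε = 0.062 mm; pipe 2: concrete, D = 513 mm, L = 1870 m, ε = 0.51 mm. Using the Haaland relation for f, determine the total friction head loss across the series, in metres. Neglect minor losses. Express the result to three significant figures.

H ≈ 7.23 m

Pipe 1: V = 1.523 m/s, Re = 1.42×10^6, ε/D = 1.48×10^-4, f = 0.01371, h_1 = f(L/D)V²/2g = 3.415 m
Pipe 2: V = 1.016 m/s, Re = 1.16×10^6, ε/D = 9.94×10^-4, f = 0.01988, h_2 = f(L/D)V²/2g = 3.812 m
Series → Q common, losses add: H = Σh = 7.227 m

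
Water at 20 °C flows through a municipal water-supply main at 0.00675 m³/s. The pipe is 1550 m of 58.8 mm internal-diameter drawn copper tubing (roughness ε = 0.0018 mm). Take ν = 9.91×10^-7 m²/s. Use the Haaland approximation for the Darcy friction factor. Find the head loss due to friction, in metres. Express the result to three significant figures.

h_f ≈ 138 m

V = 4Q/(πD²) = 4·0.00675/(π·0.0588²) = 2.486 m/s
Re = VD/ν = 2.486·0.0588/9.91×10^-7 = 1.47×10^5 → turbulent
ε/D = 0.0018/58.8 = 3.06×10^-5
Haaland: f = 0.01662
h_f = f(L/D)V²/(2g) = 0.01662·(1550/0.0588)·2.486²/(2·9.81) = 138.0 m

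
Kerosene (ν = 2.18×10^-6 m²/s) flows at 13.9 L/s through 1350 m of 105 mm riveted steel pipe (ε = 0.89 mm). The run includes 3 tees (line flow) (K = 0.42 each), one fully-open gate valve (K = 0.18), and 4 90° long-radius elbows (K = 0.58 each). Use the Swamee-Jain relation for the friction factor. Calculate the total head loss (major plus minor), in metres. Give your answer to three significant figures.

V = 4Q/(πD²) = 1.605 m/s; V²/2g = 0.1313 m
Re = 7.73×10^4, ε/D = 0.00848 → f = 0.03702 (Swamee-Jain)
Major: h_f = f(L/D)·V²/2g = 0.03702·12857·0.1313 = 62.51 m
Minor: ΣK = 3.76; h_m = ΣK·V²/2g = 0.4938 m
Total H_L = 62.51 + 0.4938 = 63.01 m

H_L ≈ 63.0 m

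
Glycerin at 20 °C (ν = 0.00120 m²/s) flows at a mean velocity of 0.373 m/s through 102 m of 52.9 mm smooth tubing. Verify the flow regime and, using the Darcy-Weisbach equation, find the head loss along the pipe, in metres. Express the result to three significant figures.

h_f ≈ 53.2 m

Re = VD/ν = 0.373·0.05290/0.00120 = 16.4 → laminar (Re < 2300)
f = 64/Re = 3.892
h_f = f(L/D)V²/(2g) = 3.892·(102/0.05290)·0.373²/(2·9.81) = 53.22 m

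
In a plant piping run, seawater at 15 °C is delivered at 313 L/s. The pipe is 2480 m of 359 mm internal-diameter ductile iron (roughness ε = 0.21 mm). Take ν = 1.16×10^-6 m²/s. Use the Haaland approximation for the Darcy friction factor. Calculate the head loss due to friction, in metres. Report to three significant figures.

h_f ≈ 59.7 m

V = 4Q/(πD²) = 4·0.313/(π·0.359²) = 3.092 m/s
Re = VD/ν = 3.092·0.359/1.16×10^-6 = 9.57×10^5 → turbulent
ε/D = 0.21/359 = 5.85×10^-4
Haaland: f = 0.01775
h_f = f(L/D)V²/(2g) = 0.01775·(2480/0.359)·3.092²/(2·9.81) = 59.75 m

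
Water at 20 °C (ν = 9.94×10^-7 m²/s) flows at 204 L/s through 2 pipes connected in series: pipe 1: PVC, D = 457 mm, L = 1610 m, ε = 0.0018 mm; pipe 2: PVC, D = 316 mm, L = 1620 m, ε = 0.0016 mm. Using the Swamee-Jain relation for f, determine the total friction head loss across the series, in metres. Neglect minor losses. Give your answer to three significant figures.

H ≈ 25.0 m

Pipe 1: V = 1.244 m/s, Re = 5.72×10^5, ε/D = 3.94×10^-6, f = 0.01285, h_1 = f(L/D)V²/2g = 3.569 m
Pipe 2: V = 2.601 m/s, Re = 8.27×10^5, ε/D = 5.06×10^-6, f = 0.01210, h_2 = f(L/D)V²/2g = 21.39 m
Series → Q common, losses add: H = Σh = 24.96 m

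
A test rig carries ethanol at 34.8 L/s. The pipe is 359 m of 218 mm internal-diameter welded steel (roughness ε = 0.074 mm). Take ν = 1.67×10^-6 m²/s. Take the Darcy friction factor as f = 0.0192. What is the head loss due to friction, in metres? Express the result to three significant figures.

h_f ≈ 1.40 m

V = 4Q/(πD²) = 4·0.0348/(π·0.218²) = 0.9323 m/s
h_f = f(L/D)V²/(2g) = 0.01920·(359/0.218)·0.9323²/(2·9.81) = 1.401 m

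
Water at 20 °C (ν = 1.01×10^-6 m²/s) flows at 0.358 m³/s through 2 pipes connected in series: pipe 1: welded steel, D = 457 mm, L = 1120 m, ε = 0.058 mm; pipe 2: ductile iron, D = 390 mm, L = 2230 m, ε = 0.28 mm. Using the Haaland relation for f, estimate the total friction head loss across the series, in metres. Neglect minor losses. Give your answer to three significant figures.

H ≈ 56.5 m

Pipe 1: V = 2.183 m/s, Re = 9.88×10^5, ε/D = 1.27×10^-4, f = 0.01372, h_1 = f(L/D)V²/2g = 8.162 m
Pipe 2: V = 2.997 m/s, Re = 1.16×10^6, ε/D = 7.18×10^-4, f = 0.01847, h_2 = f(L/D)V²/2g = 48.35 m
Series → Q common, losses add: H = Σh = 56.51 m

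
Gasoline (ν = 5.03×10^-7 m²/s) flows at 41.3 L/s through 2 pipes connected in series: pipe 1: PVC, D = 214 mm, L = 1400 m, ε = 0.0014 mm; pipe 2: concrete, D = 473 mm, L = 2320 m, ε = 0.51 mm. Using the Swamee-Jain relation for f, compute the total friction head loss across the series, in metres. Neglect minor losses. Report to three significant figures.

Pipe 1: V = 1.148 m/s, Re = 4.89×10^5, ε/D = 6.54×10^-6, f = 0.01325, h_1 = f(L/D)V²/2g = 5.825 m
Pipe 2: V = 0.2350 m/s, Re = 2.21×10^5, ε/D = 0.00108, f = 0.02138, h_2 = f(L/D)V²/2g = 0.2952 m
Series → Q common, losses add: H = Σh = 6.120 m

H ≈ 6.12 m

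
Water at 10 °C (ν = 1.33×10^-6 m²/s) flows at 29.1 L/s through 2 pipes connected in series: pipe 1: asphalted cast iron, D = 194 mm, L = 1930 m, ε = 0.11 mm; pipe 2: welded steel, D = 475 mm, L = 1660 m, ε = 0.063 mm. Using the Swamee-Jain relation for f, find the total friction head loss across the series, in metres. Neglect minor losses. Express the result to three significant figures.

Pipe 1: V = 0.9845 m/s, Re = 1.44×10^5, ε/D = 5.67×10^-4, f = 0.01988, h_1 = f(L/D)V²/2g = 9.769 m
Pipe 2: V = 0.1642 m/s, Re = 5.86×10^4, ε/D = 1.33×10^-4, f = 0.02061, h_2 = f(L/D)V²/2g = 0.09902 m
Series → Q common, losses add: H = Σh = 9.868 m

H ≈ 9.87 m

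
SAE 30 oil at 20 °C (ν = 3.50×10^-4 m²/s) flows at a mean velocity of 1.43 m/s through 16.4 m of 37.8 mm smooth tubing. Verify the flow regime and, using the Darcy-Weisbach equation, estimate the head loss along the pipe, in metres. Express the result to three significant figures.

Re = VD/ν = 1.43·0.03780/3.50×10^-4 = 154 → laminar (Re < 2300)
f = 64/Re = 0.4144
h_f = f(L/D)V²/(2g) = 0.4144·(16.4/0.03780)·1.43²/(2·9.81) = 18.74 m

h_f ≈ 18.7 m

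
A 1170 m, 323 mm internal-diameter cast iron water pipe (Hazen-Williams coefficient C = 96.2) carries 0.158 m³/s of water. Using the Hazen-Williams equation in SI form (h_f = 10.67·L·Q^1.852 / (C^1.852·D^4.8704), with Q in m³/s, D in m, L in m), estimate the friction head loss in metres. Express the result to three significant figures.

h_f = 10.67·1170·0.158^1.852 / (96.2^1.852·0.323^4.8704) = 21.37 m

h_f ≈ 21.4 m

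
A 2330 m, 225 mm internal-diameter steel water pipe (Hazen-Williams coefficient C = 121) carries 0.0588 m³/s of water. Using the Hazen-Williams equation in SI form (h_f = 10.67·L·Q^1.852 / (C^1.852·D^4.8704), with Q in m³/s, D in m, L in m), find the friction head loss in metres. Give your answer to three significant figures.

h_f ≈ 26.0 m

h_f = 10.67·2330·0.0588^1.852 / (121^1.852·0.225^4.8704) = 25.95 m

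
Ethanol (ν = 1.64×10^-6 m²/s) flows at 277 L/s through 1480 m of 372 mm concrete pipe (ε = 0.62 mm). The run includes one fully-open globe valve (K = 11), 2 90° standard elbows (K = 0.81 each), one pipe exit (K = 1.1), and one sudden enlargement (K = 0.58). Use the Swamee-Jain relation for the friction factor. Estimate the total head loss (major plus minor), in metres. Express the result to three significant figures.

V = 4Q/(πD²) = 2.549 m/s; V²/2g = 0.3311 m
Re = 5.78×10^5, ε/D = 0.00167 → f = 0.02279 (Swamee-Jain)
Major: h_f = f(L/D)·V²/2g = 0.02279·3978·0.3311 = 30.02 m
Minor: ΣK = 14.3; h_m = ΣK·V²/2g = 4.734 m
Total H_L = 30.02 + 4.734 = 34.76 m

H_L ≈ 34.8 m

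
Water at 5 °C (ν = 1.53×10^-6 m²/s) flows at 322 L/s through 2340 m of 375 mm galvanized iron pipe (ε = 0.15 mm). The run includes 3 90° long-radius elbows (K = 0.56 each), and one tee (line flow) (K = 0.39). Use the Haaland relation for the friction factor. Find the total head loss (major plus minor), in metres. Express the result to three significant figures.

V = 4Q/(πD²) = 2.915 m/s; V²/2g = 0.4332 m
Re = 7.15×10^5, ε/D = 4.00×10^-4 → f = 0.01663 (Haaland)
Major: h_f = f(L/D)·V²/2g = 0.01663·6240·0.4332 = 44.96 m
Minor: ΣK = 2.07; h_m = ΣK·V²/2g = 0.8968 m
Total H_L = 44.96 + 0.8968 = 45.86 m

H_L ≈ 45.9 m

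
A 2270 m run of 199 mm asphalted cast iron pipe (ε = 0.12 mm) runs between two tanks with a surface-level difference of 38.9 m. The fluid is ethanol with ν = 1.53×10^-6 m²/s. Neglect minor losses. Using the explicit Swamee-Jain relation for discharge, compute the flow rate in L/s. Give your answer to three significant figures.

Q ≈ 58.3 L/s

Swamee-Jain (Type II): Q = -0.965·√(gD⁵h_f/L)·ln[ε/(3.7D) + √(3.17ν²L/(gD³h_f))]
√(gD⁵h_f/L) = √(9.81·0.199⁵·38.9/2270) = 0.007243
ε/(3.7D) = 1.63×10^-4; √(3.17ν²L/(gD³h_f)) = 7.48×10^-5
Q = -0.965·0.007243·ln(2.378×10^-4) = 0.05832 m³/s
Check: V = 1.88 m/s, Re = 2.44×10^5, f = 0.01916, h_f = 39.2 m ≈ 38.9 m ✓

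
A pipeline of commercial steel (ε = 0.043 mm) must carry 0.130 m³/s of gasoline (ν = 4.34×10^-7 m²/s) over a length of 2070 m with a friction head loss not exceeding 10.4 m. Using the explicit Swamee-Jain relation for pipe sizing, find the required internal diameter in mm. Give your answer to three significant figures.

Swamee-Jain (Type III): D = 0.66·[ε^1.25·(LQ²/(gh_f))^4.75 + ν·Q^9.4·(L/(gh_f))^5.2]^0.04
LQ²/(gh_f) = 0.3429; L/(gh_f) = 20.29
Term 1 = ε^1.25·(…)^4.75 = 2.16×10^-8; Term 2 = ν·Q^9.4·(…)^5.2 = 1.28×10^-8
D = 0.66·(2.16×10^-8 + 1.28×10^-8)^0.04 = 0.3319 m = 332 mm
Check: V = 1.50 m/s, Re = 1.15×10^6, f = 0.01379, h_f = 9.90 m ≈ 10.4 m ✓

D ≈ 332 mm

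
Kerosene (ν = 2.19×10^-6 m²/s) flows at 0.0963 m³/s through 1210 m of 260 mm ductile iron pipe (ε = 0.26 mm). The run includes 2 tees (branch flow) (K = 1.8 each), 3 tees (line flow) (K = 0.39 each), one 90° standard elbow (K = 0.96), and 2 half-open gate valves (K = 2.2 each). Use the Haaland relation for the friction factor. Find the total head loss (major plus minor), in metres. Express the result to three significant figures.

H_L ≈ 18.0 m

V = 4Q/(πD²) = 1.814 m/s; V²/2g = 0.1677 m
Re = 2.15×10^5, ε/D = 0.00100 → f = 0.02083 (Haaland)
Major: h_f = f(L/D)·V²/2g = 0.02083·4654·0.1677 = 16.26 m
Minor: ΣK = 10.1; h_m = ΣK·V²/2g = 1.699 m
Total H_L = 16.26 + 1.699 = 17.95 m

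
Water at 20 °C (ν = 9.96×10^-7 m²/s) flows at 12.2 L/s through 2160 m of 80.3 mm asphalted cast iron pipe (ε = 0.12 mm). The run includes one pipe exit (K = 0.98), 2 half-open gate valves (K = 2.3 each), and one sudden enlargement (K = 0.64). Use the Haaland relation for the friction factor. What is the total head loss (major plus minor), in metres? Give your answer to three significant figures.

H_L ≈ 183 m

V = 4Q/(πD²) = 2.409 m/s; V²/2g = 0.2958 m
Re = 1.94×10^5, ε/D = 0.00149 → f = 0.02273 (Haaland)
Major: h_f = f(L/D)·V²/2g = 0.02273·26899·0.2958 = 180.8 m
Minor: ΣK = 6.22; h_m = ΣK·V²/2g = 1.840 m
Total H_L = 180.8 + 1.840 = 182.7 m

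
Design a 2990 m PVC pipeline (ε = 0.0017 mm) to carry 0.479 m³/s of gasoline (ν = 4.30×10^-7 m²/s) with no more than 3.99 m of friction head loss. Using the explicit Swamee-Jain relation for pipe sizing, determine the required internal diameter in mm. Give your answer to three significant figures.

D ≈ 687 mm

Swamee-Jain (Type III): D = 0.66·[ε^1.25·(LQ²/(gh_f))^4.75 + ν·Q^9.4·(L/(gh_f))^5.2]^0.04
LQ²/(gh_f) = 17.53; L/(gh_f) = 76.39
Term 1 = ε^1.25·(…)^4.75 = 0.0496; Term 2 = ν·Q^9.4·(…)^5.2 = 2.63
D = 0.66·(0.0496 + 2.63)^0.04 = 0.6866 m = 687 mm
Check: V = 1.29 m/s, Re = 2.07×10^6, f = 0.01041, h_f = 3.87 m ≈ 3.99 m ✓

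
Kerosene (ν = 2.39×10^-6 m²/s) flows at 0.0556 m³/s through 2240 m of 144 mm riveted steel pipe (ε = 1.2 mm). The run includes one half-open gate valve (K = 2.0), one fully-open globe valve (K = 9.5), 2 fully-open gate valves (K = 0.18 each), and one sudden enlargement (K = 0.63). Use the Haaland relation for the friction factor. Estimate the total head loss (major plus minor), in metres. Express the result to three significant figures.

H_L ≈ 341 m

V = 4Q/(πD²) = 3.414 m/s; V²/2g = 0.5940 m
Re = 2.06×10^5, ε/D = 0.00833 → f = 0.03605 (Haaland)
Major: h_f = f(L/D)·V²/2g = 0.03605·15556·0.5940 = 333.1 m
Minor: ΣK = 12.5; h_m = ΣK·V²/2g = 7.420 m
Total H_L = 333.1 + 7.420 = 340.5 m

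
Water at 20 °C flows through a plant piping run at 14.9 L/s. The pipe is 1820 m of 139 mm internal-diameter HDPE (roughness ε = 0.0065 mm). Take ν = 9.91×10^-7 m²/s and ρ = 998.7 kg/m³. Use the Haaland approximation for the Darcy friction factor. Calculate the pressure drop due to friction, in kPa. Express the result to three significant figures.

Δp ≈ 107 kPa

V = 4Q/(πD²) = 4·0.0149/(π·0.139²) = 0.9819 m/s
Re = VD/ν = 0.9819·0.139/9.91×10^-7 = 1.38×10^5 → turbulent
ε/D = 0.0065/139 = 4.68×10^-5
Haaland: f = 0.01693
h_f = f(L/D)V²/(2g) = 0.01693·(1820/0.139)·0.9819²/(2·9.81) = 10.89 m
Δp = ρg·h_f = 998.7·9.81·10.89 = 106.7 kPa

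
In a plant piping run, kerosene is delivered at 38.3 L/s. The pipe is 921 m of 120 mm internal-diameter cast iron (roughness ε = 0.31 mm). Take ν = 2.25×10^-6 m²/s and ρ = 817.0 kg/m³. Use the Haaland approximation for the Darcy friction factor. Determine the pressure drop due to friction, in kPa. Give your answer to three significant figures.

V = 4Q/(πD²) = 4·0.0383/(π·0.120²) = 3.386 m/s
Re = VD/ν = 3.386·0.120/2.25×10^-6 = 1.81×10^5 → turbulent
ε/D = 0.31/120 = 0.00258
Haaland: f = 0.02588
h_f = f(L/D)V²/(2g) = 0.02588·(921/0.120)·3.386²/(2·9.81) = 116.1 m
Δp = ρg·h_f = 817.0·9.81·116.1 = 930.6 kPa

Δp ≈ 931 kPa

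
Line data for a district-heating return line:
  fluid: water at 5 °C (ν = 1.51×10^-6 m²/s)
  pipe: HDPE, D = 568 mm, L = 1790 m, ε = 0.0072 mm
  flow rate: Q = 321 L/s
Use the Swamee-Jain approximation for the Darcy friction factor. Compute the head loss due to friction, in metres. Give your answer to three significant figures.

h_f ≈ 3.45 m

V = 4Q/(πD²) = 4·0.321/(π·0.568²) = 1.267 m/s
Re = VD/ν = 1.267·0.568/1.51×10^-6 = 4.77×10^5 → turbulent
ε/D = 0.0072/568 = 1.27×10^-5
Swamee-Jain: f = 0.01340
h_f = f(L/D)V²/(2g) = 0.01340·(1790/0.568)·1.267²/(2·9.81) = 3.454 m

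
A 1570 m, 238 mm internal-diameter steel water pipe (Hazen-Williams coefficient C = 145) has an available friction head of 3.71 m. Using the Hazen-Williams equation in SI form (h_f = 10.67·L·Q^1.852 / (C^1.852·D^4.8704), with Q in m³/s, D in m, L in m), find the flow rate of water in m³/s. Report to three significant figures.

Q ≈ 0.0354 m³/s

Rearranging: Q = [h_f·C^1.852·D^4.8704 / (10.67·L)]^(1/1.852)
Q = [3.71·145^1.852·0.238^4.8704 / (10.67·1570)]^0.540 = 0.03536 m³/s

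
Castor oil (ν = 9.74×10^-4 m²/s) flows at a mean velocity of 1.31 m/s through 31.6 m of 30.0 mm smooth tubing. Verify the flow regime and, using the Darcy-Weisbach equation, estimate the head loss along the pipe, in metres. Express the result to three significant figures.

h_f ≈ 146 m

Re = VD/ν = 1.31·0.03000/9.74×10^-4 = 40.3 → laminar (Re < 2300)
f = 64/Re = 1.586
h_f = f(L/D)V²/(2g) = 1.586·(31.6/0.03000)·1.31²/(2·9.81) = 146.1 m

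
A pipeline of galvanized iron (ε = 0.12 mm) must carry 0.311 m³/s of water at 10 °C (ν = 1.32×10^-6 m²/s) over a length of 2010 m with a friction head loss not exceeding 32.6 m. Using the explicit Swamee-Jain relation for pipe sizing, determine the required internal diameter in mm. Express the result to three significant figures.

Swamee-Jain (Type III): D = 0.66·[ε^1.25·(LQ²/(gh_f))^4.75 + ν·Q^9.4·(L/(gh_f))^5.2]^0.04
LQ²/(gh_f) = 0.6079; L/(gh_f) = 6.285
Term 1 = ε^1.25·(…)^4.75 = 1.18×10^-6; Term 2 = ν·Q^9.4·(…)^5.2 = 3.19×10^-7
D = 0.66·(1.18×10^-6 + 3.19×10^-7)^0.04 = 0.3860 m = 386 mm
Check: V = 2.66 m/s, Re = 7.77×10^5, f = 0.01604, h_f = 30.1 m ≈ 32.6 m ✓

D ≈ 386 mm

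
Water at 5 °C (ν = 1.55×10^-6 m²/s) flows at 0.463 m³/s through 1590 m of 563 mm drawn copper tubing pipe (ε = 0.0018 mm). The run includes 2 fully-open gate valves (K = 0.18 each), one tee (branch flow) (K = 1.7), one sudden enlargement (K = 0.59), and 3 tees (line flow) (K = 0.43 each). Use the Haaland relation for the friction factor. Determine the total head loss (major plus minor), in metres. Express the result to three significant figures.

V = 4Q/(πD²) = 1.860 m/s; V²/2g = 0.1763 m
Re = 6.76×10^5, ε/D = 3.20×10^-6 → f = 0.01243 (Haaland)
Major: h_f = f(L/D)·V²/2g = 0.01243·2824·0.1763 = 6.189 m
Minor: ΣK = 3.94; h_m = ΣK·V²/2g = 0.6946 m
Total H_L = 6.189 + 0.6946 = 6.884 m

H_L ≈ 6.88 m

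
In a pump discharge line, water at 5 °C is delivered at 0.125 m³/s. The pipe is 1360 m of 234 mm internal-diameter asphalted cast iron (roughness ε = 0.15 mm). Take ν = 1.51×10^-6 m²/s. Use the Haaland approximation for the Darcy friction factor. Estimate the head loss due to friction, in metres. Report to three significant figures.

h_f ≈ 46.3 m

V = 4Q/(πD²) = 4·0.125/(π·0.234²) = 2.907 m/s
Re = VD/ν = 2.907·0.234/1.51×10^-6 = 4.50×10^5 → turbulent
ε/D = 0.15/234 = 6.41×10^-4
Haaland: f = 0.01849
h_f = f(L/D)V²/(2g) = 0.01849·(1360/0.234)·2.907²/(2·9.81) = 46.28 m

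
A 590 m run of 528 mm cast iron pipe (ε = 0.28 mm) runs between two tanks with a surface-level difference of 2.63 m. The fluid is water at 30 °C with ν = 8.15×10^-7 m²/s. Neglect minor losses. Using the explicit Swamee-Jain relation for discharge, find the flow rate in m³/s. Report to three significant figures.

Q ≈ 0.357 m³/s

Swamee-Jain (Type II): Q = -0.965·√(gD⁵h_f/L)·ln[ε/(3.7D) + √(3.17ν²L/(gD³h_f))]
√(gD⁵h_f/L) = √(9.81·0.528⁵·2.63/590) = 0.04236
ε/(3.7D) = 1.43×10^-4; √(3.17ν²L/(gD³h_f)) = 1.81×10^-5
Q = -0.965·0.04236·ln(1.614×10^-4) = 0.3569 m³/s
Check: V = 1.63 m/s, Re = 1.06×10^6, f = 0.01748, h_f = 2.64 m ≈ 2.63 m ✓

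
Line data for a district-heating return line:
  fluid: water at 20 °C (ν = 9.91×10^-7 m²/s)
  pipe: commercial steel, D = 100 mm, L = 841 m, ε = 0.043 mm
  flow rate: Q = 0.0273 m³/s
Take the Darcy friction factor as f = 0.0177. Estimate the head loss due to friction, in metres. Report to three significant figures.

h_f ≈ 91.7 m

V = 4Q/(πD²) = 4·0.0273/(π·0.100²) = 3.476 m/s
h_f = f(L/D)V²/(2g) = 0.01770·(841/0.100)·3.476²/(2·9.81) = 91.67 m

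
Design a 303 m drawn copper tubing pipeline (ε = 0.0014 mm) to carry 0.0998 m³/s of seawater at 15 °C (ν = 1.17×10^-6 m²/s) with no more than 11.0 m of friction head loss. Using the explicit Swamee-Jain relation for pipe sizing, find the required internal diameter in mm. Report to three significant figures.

D ≈ 199 mm

Swamee-Jain (Type III): D = 0.66·[ε^1.25·(LQ²/(gh_f))^4.75 + ν·Q^9.4·(L/(gh_f))^5.2]^0.04
LQ²/(gh_f) = 0.02797; L/(gh_f) = 2.808
Term 1 = ε^1.25·(…)^4.75 = 2.01×10^-15; Term 2 = ν·Q^9.4·(…)^5.2 = 9.81×10^-14
D = 0.66·(2.01×10^-15 + 9.81×10^-14)^0.04 = 0.1993 m = 199 mm
Check: V = 3.20 m/s, Re = 5.45×10^5, f = 0.01301, h_f = 10.3 m ≈ 11.0 m ✓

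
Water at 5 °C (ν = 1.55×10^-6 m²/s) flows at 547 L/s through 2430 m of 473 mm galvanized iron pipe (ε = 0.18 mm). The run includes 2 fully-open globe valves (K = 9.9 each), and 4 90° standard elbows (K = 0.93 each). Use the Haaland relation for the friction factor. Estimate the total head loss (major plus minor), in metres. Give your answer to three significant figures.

H_L ≈ 53.0 m

V = 4Q/(πD²) = 3.113 m/s; V²/2g = 0.4939 m
Re = 9.50×10^5, ε/D = 3.81×10^-4 → f = 0.01631 (Haaland)
Major: h_f = f(L/D)·V²/2g = 0.01631·5137·0.4939 = 41.40 m
Minor: ΣK = 23.5; h_m = ΣK·V²/2g = 11.62 m
Total H_L = 41.40 + 11.62 = 53.01 m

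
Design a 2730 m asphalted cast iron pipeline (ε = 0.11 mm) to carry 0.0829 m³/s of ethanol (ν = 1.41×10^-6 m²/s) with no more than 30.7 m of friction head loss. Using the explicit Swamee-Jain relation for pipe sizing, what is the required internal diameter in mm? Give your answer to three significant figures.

Swamee-Jain (Type III): D = 0.66·[ε^1.25·(LQ²/(gh_f))^4.75 + ν·Q^9.4·(L/(gh_f))^5.2]^0.04
LQ²/(gh_f) = 0.06230; L/(gh_f) = 9.065
Term 1 = ε^1.25·(…)^4.75 = 2.12×10^-11; Term 2 = ν·Q^9.4·(…)^5.2 = 9.16×10^-12
D = 0.66·(2.12×10^-11 + 9.16×10^-12)^0.04 = 0.2505 m = 251 mm
Check: V = 1.68 m/s, Re = 2.99×10^5, f = 0.01797, h_f = 28.2 m ≈ 30.7 m ✓

D ≈ 251 mm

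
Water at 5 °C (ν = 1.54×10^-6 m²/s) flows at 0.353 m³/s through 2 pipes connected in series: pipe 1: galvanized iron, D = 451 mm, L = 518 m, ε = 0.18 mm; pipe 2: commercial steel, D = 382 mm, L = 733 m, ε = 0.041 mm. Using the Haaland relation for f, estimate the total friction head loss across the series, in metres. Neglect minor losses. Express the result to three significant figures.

Pipe 1: V = 2.210 m/s, Re = 6.47×10^5, ε/D = 3.99×10^-4, f = 0.01669, h_1 = f(L/D)V²/2g = 4.772 m
Pipe 2: V = 3.080 m/s, Re = 7.64×10^5, ε/D = 1.07×10^-4, f = 0.01374, h_2 = f(L/D)V²/2g = 12.75 m
Series → Q common, losses add: H = Σh = 17.52 m

H ≈ 17.5 m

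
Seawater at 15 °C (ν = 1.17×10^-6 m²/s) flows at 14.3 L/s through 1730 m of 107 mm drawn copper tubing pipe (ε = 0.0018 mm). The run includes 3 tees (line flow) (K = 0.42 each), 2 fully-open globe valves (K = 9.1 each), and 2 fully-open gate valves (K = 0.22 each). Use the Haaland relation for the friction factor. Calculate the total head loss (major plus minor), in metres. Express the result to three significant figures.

V = 4Q/(πD²) = 1.590 m/s; V²/2g = 0.1289 m
Re = 1.45×10^5, ε/D = 1.68×10^-5 → f = 0.01659 (Haaland)
Major: h_f = f(L/D)·V²/2g = 0.01659·16168·0.1289 = 34.58 m
Minor: ΣK = 19.9; h_m = ΣK·V²/2g = 2.565 m
Total H_L = 34.58 + 2.565 = 37.14 m

H_L ≈ 37.1 m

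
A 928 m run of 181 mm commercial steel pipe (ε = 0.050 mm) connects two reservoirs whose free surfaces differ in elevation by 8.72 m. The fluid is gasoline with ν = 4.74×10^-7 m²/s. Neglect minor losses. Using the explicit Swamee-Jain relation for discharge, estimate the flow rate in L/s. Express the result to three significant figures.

Q ≈ 37.2 L/s

Swamee-Jain (Type II): Q = -0.965·√(gD⁵h_f/L)·ln[ε/(3.7D) + √(3.17ν²L/(gD³h_f))]
√(gD⁵h_f/L) = √(9.81·0.181⁵·8.72/928) = 0.004232
ε/(3.7D) = 7.47×10^-5; √(3.17ν²L/(gD³h_f)) = 3.61×10^-5
Q = -0.965·0.004232·ln(1.108×10^-4) = 0.03719 m³/s
Check: V = 1.45 m/s, Re = 5.52×10^5, f = 0.01607, h_f = 8.77 m ≈ 8.72 m ✓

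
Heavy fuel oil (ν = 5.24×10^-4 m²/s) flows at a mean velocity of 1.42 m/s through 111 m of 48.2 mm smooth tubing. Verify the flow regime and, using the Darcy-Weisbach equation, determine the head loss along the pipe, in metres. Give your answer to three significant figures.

h_f ≈ 116 m

Re = VD/ν = 1.42·0.04820/5.24×10^-4 = 131 → laminar (Re < 2300)
f = 64/Re = 0.4900
h_f = f(L/D)V²/(2g) = 0.4900·(111/0.04820)·1.42²/(2·9.81) = 116.0 m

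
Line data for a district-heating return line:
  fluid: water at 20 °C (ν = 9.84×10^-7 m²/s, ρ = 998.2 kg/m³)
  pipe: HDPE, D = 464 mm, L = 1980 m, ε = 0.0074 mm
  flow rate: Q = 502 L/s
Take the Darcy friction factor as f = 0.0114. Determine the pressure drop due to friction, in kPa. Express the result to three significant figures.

Δp ≈ 214 kPa

V = 4Q/(πD²) = 4·0.502/(π·0.464²) = 2.969 m/s
h_f = f(L/D)V²/(2g) = 0.01140·(1980/0.464)·2.969²/(2·9.81) = 21.85 m
Δp = ρg·h_f = 998.2·9.81·21.85 = 214.0 kPa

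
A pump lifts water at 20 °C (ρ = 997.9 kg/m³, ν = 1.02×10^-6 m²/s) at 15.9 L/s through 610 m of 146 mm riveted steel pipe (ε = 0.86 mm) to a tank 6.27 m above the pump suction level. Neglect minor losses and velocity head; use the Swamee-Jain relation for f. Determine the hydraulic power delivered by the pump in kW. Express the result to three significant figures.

P_hyd ≈ 1.96 kW

V = 4Q/(πD²) = 0.9497 m/s; Re = 1.36×10^5; ε/D = 0.00589; f = 0.03277
h_f = f(L/D)V²/2g = 6.295 m
Total head H = z + h_f = 6.27 + 6.295 = 12.56 m
P_hyd = ρgQH = 997.9·9.81·0.0159·12.56 = 1.956 kW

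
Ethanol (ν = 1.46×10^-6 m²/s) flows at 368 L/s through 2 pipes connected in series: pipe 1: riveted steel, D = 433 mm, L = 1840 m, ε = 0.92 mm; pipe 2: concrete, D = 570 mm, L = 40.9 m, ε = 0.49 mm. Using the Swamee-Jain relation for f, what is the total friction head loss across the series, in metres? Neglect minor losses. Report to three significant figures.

Pipe 1: V = 2.499 m/s, Re = 7.41×10^5, ε/D = 0.00212, f = 0.02413, h_1 = f(L/D)V²/2g = 32.64 m
Pipe 2: V = 1.442 m/s, Re = 5.63×10^5, ε/D = 8.60×10^-4, f = 0.01964, h_2 = f(L/D)V²/2g = 0.1494 m
Series → Q common, losses add: H = Σh = 32.79 m

H ≈ 32.8 m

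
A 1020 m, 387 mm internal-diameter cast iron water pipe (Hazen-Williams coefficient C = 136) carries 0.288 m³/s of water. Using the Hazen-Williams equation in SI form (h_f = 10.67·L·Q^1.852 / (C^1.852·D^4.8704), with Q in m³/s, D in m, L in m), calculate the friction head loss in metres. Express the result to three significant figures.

h_f = 10.67·1020·0.288^1.852 / (136^1.852·0.387^4.8704) = 12.37 m

h_f ≈ 12.4 m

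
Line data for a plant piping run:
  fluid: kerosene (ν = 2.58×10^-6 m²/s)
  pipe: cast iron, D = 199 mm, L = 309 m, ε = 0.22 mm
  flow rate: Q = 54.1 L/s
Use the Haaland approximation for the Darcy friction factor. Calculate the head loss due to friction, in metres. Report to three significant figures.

h_f ≈ 5.23 m

V = 4Q/(πD²) = 4·0.0541/(π·0.199²) = 1.739 m/s
Re = VD/ν = 1.739·0.199/2.58×10^-6 = 1.34×10^5 → turbulent
ε/D = 0.22/199 = 0.00111
Haaland: f = 0.02183
h_f = f(L/D)V²/(2g) = 0.02183·(309/0.199)·1.739²/(2·9.81) = 5.228 m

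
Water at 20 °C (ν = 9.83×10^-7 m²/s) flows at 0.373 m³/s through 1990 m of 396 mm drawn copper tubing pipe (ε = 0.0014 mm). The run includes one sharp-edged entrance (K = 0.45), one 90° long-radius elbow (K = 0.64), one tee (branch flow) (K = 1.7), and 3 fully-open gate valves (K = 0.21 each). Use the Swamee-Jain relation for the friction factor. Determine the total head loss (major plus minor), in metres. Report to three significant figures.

V = 4Q/(πD²) = 3.029 m/s; V²/2g = 0.4675 m
Re = 1.22×10^6, ε/D = 3.54×10^-6 → f = 0.01133 (Swamee-Jain)
Major: h_f = f(L/D)·V²/2g = 0.01133·5025·0.4675 = 26.61 m
Minor: ΣK = 3.42; h_m = ΣK·V²/2g = 1.599 m
Total H_L = 26.61 + 1.599 = 28.21 m

H_L ≈ 28.2 m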